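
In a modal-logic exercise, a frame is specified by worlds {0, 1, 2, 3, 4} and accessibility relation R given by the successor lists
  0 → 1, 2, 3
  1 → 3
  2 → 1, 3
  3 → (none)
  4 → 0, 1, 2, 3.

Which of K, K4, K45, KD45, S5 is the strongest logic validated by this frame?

K4

Transitive (axiom 4): yes — every two-step R-path is closed by a direct edge.
Euclidean (axiom 5): no — 0 R 1 and 0 R 2, but not 1 R 2.
Serial (axiom D): no — 3 has no R-successor.
Reflexive (axiom T): no — 0 is not related to itself.
So F validates K, K4; K45 would additionally require R to be Euclidean. The strongest is K4.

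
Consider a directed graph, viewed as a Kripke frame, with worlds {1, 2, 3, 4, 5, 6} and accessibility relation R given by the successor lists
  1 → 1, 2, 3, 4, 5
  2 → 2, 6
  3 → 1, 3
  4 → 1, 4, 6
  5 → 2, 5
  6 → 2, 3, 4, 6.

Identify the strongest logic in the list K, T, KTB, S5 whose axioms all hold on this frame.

Reflexive (axiom T): yes — every world is R-related to itself.
Symmetric (axiom B): no — 1 R 2 but not 2 R 1.
Euclidean (axiom 5): no — 1 R 2 and 1 R 3, but not 2 R 3.
So F validates K, T; KTB would additionally require R to be symmetric. The strongest is T.

T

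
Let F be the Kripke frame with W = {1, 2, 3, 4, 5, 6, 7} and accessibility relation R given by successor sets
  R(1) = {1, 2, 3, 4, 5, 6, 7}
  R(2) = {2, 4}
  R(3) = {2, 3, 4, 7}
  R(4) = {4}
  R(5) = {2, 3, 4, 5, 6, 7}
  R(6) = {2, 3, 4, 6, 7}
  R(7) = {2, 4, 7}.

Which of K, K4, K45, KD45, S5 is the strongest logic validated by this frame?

K4

Transitive (axiom 4): yes — every two-step R-path is closed by a direct edge.
Euclidean (axiom 5): no — 1 R 2 and 1 R 3, but not 2 R 3.
Serial (axiom D): yes — every world has a successor (e.g. 1 R 1).
Reflexive (axiom T): yes — every world is R-related to itself.
So F validates K, K4; K45 would additionally require R to be Euclidean. The strongest is K4.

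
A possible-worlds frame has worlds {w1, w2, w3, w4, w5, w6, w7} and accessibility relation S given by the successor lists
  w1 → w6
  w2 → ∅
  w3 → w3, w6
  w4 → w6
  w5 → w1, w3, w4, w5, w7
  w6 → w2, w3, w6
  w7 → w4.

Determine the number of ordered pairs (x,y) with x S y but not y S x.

Enumerating: (w1,w6), (w4,w6), (w5,w1), (w5,w3), (w5,w4), (w5,w7), (w6,w2), (w7,w4).

8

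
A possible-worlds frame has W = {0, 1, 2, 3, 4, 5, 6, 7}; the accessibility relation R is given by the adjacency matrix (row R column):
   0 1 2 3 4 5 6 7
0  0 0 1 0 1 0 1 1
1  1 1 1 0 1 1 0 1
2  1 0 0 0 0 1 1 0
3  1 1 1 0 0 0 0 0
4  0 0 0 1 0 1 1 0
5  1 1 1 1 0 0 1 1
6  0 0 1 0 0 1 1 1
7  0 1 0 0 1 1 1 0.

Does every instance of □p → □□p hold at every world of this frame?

No

The schema 4 characterises exactly the transitive frames.
Transitive: no — 0 R 2 and 2 R 5, but not 0 R 5.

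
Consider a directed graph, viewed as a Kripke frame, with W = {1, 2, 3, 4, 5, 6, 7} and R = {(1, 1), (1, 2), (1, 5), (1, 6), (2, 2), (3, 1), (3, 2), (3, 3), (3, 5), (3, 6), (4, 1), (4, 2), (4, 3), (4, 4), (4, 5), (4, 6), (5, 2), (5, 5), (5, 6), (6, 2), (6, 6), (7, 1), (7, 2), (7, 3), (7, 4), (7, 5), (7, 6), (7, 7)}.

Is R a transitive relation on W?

Yes

Transitive: yes — every two-step R-path is closed by a direct edge.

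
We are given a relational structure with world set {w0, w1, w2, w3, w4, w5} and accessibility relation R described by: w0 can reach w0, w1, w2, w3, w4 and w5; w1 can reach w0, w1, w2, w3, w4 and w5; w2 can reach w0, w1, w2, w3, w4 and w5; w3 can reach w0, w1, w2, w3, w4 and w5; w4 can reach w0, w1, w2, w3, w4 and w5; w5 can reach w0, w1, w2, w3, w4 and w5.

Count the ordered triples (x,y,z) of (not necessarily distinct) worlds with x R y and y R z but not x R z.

0

R is transitive; there are no such tuples.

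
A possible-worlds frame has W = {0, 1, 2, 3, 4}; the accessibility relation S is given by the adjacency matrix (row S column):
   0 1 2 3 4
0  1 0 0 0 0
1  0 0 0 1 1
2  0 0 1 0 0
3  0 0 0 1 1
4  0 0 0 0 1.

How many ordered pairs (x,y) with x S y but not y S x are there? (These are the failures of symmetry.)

Enumerating: (1,3), (1,4), (3,4).

3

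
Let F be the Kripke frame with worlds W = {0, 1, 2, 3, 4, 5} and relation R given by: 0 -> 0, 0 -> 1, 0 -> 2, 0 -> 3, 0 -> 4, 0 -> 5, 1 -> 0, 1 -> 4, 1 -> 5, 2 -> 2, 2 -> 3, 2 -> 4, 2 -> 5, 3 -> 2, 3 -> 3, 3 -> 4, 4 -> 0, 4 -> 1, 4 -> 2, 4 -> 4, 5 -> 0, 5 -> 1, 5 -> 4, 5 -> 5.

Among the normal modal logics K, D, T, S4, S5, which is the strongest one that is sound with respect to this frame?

Serial (axiom D): yes — every world has a successor (e.g. 0 R 0).
Reflexive (axiom T): no — 1 is not related to itself.
Transitive (axiom 4): no — 1 R 0 and 0 R 2, but not 1 R 2.
Euclidean (axiom 5): no — 0 R 1 and 0 R 2, but not 1 R 2.
So F validates K, D; T would additionally require R to be reflexive. The strongest is D.

D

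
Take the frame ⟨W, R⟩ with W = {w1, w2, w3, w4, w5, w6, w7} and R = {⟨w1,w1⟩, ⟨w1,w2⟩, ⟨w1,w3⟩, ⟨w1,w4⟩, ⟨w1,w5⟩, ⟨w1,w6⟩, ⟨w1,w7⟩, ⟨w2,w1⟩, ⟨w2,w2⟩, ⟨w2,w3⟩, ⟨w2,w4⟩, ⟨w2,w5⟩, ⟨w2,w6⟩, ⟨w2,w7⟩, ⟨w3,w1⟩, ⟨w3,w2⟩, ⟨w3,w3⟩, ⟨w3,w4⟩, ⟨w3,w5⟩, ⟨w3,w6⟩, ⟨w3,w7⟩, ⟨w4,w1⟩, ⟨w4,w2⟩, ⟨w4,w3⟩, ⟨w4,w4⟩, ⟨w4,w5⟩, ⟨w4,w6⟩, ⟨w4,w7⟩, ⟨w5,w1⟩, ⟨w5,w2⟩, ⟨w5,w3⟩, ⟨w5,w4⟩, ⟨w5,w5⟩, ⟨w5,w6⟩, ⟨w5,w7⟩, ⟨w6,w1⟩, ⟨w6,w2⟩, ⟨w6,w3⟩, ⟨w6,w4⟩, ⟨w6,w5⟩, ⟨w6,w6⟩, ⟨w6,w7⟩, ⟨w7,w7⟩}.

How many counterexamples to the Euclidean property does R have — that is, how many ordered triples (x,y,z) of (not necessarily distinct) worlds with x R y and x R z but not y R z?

Enumerating: (w1,w7,w1), (w1,w7,w2), (w1,w7,w3), (w1,w7,w4), (w1,w7,w5), (w1,w7,w6), (w2,w7,w1), (w2,w7,w2), (w2,w7,w3), (w2,w7,w4), (w2,w7,w5), (w2,w7,w6), … and 24 more.
Total: 36.

36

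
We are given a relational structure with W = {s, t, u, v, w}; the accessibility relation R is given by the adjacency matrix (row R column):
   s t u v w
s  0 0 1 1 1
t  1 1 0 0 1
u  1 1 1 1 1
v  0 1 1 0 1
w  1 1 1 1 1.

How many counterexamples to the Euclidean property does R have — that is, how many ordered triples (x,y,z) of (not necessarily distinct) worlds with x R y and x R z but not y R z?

16

Enumerating: (s,v,v), (t,s,s), (t,s,t), (u,s,s), (u,s,t), (u,t,u), (u,t,v), (u,v,s), (u,v,v), (v,t,u), (w,s,s), (w,s,t), (w,t,u), (w,t,v), (w,v,s), (w,v,v).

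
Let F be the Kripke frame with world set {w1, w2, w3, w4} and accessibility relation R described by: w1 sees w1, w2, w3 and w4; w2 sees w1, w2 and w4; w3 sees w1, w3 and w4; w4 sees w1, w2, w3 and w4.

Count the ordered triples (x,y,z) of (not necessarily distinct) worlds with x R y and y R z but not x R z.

4

Enumerating: (w2,w1,w3), (w2,w4,w3), (w3,w1,w2), (w3,w4,w2).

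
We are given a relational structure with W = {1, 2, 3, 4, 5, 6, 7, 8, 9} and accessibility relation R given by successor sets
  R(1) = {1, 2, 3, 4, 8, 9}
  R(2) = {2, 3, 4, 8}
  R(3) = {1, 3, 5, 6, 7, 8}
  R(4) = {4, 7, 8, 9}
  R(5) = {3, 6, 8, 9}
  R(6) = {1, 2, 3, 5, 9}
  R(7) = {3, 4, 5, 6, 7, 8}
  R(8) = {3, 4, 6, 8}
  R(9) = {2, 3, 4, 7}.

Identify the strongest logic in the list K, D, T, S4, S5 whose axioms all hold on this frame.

D

Serial (axiom D): yes — every world has a successor (e.g. 1 R 1).
Reflexive (axiom T): no — 5 is not related to itself.
Transitive (axiom 4): no — 1 R 3 and 3 R 5, but not 1 R 5.
Euclidean (axiom 5): no — 1 R 2 and 1 R 9, but not 2 R 9.
So F validates K, D; T would additionally require R to be reflexive. The strongest is D.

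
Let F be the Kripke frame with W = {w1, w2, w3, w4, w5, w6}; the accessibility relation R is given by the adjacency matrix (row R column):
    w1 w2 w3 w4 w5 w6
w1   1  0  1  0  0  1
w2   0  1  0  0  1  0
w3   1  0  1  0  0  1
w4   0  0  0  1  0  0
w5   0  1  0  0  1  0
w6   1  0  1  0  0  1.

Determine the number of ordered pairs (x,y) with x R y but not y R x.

0

R is symmetric; there are no such tuples.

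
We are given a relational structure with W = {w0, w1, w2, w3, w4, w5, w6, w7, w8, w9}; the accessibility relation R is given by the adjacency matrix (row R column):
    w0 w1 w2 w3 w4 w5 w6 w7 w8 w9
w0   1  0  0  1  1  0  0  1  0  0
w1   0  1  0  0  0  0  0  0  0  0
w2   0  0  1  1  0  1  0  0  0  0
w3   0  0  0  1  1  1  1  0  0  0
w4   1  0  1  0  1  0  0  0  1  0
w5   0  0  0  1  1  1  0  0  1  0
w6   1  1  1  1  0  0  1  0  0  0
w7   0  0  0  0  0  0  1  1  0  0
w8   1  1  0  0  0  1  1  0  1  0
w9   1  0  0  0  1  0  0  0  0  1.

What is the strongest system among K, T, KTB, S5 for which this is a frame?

T

Reflexive (axiom T): yes — every world is R-related to itself.
Symmetric (axiom B): no — w0 R w3 but not w3 R w0.
Euclidean (axiom 5): no — w0 R w3 and w0 R w7, but not w3 R w7.
So F validates K, T; KTB would additionally require R to be symmetric. The strongest is T.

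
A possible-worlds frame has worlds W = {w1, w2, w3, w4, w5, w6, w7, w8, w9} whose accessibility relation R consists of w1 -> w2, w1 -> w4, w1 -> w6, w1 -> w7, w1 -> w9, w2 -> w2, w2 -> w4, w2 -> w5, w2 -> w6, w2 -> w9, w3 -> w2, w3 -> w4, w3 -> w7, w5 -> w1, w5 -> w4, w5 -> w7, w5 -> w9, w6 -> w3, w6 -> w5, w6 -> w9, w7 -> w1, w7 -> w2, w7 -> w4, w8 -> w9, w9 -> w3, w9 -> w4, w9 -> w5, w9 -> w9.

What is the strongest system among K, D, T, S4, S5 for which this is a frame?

K

Serial (axiom D): no — w4 has no R-successor.
Reflexive (axiom T): no — w1 is not related to itself.
Transitive (axiom 4): no — w1 R w2 and w2 R w5, but not w1 R w5.
Euclidean (axiom 5): no — w1 R w2 and w1 R w7, but not w2 R w7.
So F validates K; D would additionally require R to be serial. The strongest is K.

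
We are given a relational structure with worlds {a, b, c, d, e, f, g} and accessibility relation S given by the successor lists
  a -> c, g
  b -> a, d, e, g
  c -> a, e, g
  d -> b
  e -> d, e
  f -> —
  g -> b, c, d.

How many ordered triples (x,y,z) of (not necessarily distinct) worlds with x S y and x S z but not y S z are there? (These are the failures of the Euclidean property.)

Enumerating: (a,c,c), (a,g,g), (b,a,a), (b,a,d), (b,a,e), (b,d,a), (b,d,d), (b,d,e), (b,d,g), (b,e,a), (b,e,g), (b,g,a), … and 19 more.
Total: 31.

31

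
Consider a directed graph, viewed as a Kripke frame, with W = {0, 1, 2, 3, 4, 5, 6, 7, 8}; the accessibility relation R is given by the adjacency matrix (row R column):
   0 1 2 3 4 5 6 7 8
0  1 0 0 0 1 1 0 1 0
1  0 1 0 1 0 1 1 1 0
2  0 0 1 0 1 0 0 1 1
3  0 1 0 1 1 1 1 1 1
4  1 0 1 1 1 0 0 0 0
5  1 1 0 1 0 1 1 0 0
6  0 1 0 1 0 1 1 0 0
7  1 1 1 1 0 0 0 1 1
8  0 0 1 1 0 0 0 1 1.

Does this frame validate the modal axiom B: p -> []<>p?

Yes

By correspondence theory, B is valid on a frame iff R is symmetric.
Symmetric: yes — every pair in R has its reverse in R.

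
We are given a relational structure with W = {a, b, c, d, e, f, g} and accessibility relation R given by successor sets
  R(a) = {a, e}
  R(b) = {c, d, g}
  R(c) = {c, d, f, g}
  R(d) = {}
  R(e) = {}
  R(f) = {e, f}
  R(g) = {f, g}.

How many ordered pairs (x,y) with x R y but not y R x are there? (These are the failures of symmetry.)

Enumerating: (a,e), (b,c), (b,d), (b,g), (c,d), (c,f), (c,g), (f,e), (g,f).

9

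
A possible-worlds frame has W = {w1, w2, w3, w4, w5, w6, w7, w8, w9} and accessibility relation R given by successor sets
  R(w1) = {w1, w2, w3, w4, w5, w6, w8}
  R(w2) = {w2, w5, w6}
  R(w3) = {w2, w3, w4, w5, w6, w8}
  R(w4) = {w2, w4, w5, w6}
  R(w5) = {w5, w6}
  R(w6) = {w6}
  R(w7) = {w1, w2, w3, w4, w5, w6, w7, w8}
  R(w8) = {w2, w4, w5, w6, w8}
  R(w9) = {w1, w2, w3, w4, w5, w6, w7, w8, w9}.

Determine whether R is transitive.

Yes

Transitive: yes — every two-step R-path is closed by a direct edge.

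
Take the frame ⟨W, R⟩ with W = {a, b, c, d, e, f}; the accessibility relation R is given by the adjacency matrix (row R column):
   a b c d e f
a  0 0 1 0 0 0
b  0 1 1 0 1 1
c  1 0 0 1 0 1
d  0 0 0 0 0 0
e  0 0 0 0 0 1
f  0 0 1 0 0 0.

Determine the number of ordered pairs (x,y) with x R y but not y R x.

5

Enumerating: (b,c), (b,e), (b,f), (c,d), (e,f).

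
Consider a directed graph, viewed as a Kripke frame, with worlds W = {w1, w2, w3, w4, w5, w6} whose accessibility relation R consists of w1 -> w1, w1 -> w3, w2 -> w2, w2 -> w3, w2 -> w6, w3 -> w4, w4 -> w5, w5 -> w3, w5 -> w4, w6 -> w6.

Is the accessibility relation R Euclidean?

No

Euclidean: no — w2 R w3 and w2 R w6, but not w3 R w6.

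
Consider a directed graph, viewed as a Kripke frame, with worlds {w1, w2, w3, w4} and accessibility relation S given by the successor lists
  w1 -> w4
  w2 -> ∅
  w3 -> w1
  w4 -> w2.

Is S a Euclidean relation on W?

No

Euclidean: no — w1 S w4 and w1 S w4, but not w4 S w4.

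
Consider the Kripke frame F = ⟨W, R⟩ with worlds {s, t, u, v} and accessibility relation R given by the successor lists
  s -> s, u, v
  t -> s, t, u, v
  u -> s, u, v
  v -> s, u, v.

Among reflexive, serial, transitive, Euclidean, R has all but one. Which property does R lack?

Reflexive: yes — every world is R-related to itself.
Serial: yes — every world has a successor (e.g. s R s).
Transitive: yes — every two-step R-path is closed by a direct edge.
Euclidean: no — t R s and t R t, but not s R t.
Only Euclidean fails.

Euclidean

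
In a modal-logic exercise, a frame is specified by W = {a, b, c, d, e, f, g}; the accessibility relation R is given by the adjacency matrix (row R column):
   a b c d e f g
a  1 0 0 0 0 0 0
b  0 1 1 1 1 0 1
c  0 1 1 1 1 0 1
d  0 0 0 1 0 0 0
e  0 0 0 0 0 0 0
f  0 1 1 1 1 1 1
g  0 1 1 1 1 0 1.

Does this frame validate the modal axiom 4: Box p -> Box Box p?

Yes

The schema 4 characterises exactly the transitive frames.
Transitive: yes — every two-step R-path is closed by a direct edge.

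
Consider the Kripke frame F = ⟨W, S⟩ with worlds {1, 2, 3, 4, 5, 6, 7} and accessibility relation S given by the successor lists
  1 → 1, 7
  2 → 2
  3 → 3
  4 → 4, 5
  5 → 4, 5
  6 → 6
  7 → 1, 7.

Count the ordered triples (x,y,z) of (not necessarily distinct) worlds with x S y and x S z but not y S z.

S is Euclidean; there are no such tuples.

0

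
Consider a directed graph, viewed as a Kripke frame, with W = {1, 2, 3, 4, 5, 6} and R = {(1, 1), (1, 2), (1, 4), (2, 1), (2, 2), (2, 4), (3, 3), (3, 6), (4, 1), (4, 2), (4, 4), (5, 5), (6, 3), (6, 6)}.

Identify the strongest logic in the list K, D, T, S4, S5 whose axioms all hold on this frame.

S5

Serial (axiom D): yes — every world has a successor (e.g. 1 R 1).
Reflexive (axiom T): yes — every world is R-related to itself.
Transitive (axiom 4): yes — every two-step R-path is closed by a direct edge.
Euclidean (axiom 5): yes — any two successors of a common world are R-related.
So F validates K, D, T, S4, S5. The strongest is S5.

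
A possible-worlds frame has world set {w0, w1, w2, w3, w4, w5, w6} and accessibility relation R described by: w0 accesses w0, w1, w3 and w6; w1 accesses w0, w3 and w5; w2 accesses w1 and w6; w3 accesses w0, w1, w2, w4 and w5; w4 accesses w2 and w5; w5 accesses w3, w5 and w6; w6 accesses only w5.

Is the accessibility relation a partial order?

No

Reflexive: no — w1 is not related to itself.
Transitive: no — w0 R w1 and w1 R w5, but not w0 R w5.
Antisymmetric: no — w0 R w1 and w1 R w0 with w0 ≠ w1.
So R is not a partial order.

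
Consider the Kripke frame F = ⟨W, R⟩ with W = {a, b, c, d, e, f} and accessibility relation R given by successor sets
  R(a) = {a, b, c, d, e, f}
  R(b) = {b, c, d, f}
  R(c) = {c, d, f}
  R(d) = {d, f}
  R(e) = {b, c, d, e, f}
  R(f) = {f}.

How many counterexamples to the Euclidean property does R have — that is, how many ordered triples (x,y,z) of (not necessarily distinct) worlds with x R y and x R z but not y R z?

35

Enumerating: (a,b,a), (a,b,e), (a,c,a), (a,c,b), (a,c,e), (a,d,a), (a,d,b), (a,d,c), (a,d,e), (a,e,a), (a,f,a), (a,f,b), … and 23 more.
Total: 35.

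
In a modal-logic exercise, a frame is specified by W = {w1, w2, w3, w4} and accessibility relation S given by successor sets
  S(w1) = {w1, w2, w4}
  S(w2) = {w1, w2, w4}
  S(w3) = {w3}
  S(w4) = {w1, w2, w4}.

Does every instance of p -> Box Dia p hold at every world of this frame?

Yes

The schema B characterises exactly the symmetric frames.
Symmetric: yes — every pair in S has its reverse in S.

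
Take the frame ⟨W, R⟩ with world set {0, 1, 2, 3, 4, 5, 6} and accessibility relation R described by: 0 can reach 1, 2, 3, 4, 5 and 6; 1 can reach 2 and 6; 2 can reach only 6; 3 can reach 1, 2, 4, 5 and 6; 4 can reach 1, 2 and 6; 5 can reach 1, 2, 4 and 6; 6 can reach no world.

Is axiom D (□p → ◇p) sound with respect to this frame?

No

The schema D characterises exactly the serial frames.
Serial: no — 6 has no R-successor.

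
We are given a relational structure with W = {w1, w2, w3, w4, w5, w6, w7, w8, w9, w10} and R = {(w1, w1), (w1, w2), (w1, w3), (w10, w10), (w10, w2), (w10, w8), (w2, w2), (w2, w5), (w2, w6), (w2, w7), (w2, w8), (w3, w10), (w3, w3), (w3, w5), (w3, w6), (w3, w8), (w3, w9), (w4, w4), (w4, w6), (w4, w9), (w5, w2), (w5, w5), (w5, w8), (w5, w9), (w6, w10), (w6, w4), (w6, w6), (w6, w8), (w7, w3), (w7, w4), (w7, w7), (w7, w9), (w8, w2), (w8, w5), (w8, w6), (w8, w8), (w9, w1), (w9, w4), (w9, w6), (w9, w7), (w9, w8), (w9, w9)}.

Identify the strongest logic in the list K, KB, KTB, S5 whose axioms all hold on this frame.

K

Symmetric (axiom B): no — w1 R w2 but not w2 R w1.
Reflexive (axiom T): yes — every world is R-related to itself.
Euclidean (axiom 5): no — w1 R w2 and w1 R w3, but not w2 R w3.
So F validates K; KB would additionally require R to be symmetric. The strongest is K.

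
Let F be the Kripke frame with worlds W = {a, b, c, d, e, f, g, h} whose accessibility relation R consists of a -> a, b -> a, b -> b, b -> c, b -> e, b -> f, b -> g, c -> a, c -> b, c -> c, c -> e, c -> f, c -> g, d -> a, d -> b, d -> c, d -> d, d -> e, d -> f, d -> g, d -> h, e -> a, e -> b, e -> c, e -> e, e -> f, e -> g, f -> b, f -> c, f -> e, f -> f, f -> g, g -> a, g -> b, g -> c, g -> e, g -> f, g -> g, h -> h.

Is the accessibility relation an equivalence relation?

Reflexive: yes — every world is R-related to itself.
Symmetric: no — b R a but not a R b.
Transitive: no — f R b and b R a, but not f R a.
So R is not an equivalence relation.

No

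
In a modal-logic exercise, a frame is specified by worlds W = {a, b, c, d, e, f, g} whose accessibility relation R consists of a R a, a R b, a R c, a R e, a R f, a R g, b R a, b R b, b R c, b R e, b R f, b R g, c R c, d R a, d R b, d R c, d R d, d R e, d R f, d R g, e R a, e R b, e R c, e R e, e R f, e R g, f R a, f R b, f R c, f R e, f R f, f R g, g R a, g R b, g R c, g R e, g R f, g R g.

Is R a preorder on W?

Yes

Reflexive: yes — every world is R-related to itself.
Transitive: yes — every two-step R-path is closed by a direct edge.
So R is a preorder.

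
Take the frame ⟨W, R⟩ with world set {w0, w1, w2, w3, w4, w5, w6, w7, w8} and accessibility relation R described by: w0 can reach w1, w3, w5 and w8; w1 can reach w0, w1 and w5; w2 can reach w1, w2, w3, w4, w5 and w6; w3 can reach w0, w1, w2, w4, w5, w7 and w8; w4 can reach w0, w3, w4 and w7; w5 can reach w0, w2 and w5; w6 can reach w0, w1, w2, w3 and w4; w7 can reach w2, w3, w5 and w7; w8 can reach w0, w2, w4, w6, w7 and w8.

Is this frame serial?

Serial: yes — every world has a successor (e.g. w0 R w1).

Yes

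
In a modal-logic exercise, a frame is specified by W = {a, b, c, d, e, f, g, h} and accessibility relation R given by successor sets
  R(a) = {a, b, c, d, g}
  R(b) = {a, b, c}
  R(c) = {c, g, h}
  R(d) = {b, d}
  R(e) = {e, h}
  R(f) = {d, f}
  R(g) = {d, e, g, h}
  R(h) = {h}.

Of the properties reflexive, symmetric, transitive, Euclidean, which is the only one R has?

reflexive

Reflexive: yes — every world is R-related to itself.
Symmetric: no — a R c but not c R a.
Transitive: no — a R c and c R h, but not a R h.
Euclidean: no — a R b and a R d, but not b R d.
Only reflexive holds.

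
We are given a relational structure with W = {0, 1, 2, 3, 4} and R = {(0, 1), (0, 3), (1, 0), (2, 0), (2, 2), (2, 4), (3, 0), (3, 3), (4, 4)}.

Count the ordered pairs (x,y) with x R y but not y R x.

Enumerating: (2,0), (2,4).

2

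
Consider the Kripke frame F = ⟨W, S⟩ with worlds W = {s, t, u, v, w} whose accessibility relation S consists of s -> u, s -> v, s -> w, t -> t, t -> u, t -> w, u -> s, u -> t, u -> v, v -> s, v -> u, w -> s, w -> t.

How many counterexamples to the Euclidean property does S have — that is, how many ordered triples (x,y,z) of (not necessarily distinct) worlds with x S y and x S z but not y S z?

Enumerating: (s,u,u), (s,u,w), (s,v,v), (s,v,w), (s,w,u), (s,w,v), (s,w,w), (t,u,u), (t,u,w), (t,w,u), (t,w,w), (u,s,s), … and 10 more.
Total: 22.

22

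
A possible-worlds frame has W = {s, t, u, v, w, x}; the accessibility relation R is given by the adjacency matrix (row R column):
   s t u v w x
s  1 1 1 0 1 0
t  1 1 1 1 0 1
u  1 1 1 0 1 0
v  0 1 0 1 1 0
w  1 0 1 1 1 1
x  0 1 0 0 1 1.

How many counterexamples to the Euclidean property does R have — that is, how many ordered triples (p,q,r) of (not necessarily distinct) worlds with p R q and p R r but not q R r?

Enumerating: (s,t,w), (s,w,t), (t,s,v), (t,s,x), (t,u,v), (t,u,x), (t,v,s), (t,v,u), (t,v,x), (t,x,s), (t,x,u), (t,x,v), … and 16 more.
Total: 28.

28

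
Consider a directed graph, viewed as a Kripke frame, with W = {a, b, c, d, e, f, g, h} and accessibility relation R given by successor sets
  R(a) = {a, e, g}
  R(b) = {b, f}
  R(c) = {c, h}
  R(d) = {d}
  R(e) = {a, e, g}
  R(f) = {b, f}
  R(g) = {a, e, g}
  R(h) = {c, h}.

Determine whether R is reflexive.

Yes

Reflexive: yes — every world is R-related to itself.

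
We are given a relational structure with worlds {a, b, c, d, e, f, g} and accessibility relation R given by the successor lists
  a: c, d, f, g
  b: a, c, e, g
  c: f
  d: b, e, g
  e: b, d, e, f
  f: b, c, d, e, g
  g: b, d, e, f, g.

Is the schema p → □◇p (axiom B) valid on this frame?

No

Axiom B corresponds to the accessibility relation being symmetric.
Symmetric: no — a R c but not c R a.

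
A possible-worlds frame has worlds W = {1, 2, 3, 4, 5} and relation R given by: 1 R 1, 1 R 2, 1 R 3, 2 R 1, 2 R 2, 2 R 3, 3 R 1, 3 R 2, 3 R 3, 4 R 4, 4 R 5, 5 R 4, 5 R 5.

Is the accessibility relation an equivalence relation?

Reflexive: yes — every world is R-related to itself.
Symmetric: yes — every pair in R has its reverse in R.
Transitive: yes — every two-step R-path is closed by a direct edge.
So R is an equivalence relation.

Yes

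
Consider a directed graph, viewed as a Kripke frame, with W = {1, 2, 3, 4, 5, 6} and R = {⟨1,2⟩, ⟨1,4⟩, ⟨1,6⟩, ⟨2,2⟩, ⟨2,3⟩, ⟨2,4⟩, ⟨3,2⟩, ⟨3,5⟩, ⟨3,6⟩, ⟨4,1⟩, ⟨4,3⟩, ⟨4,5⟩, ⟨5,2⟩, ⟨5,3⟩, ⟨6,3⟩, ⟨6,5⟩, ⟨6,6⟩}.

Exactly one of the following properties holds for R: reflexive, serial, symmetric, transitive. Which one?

serial

Reflexive: no — 1 is not related to itself.
Serial: yes — every world has a successor (e.g. 1 R 2).
Symmetric: no — 1 R 2 but not 2 R 1.
Transitive: no — 1 R 2 and 2 R 3, but not 1 R 3.
Only serial holds.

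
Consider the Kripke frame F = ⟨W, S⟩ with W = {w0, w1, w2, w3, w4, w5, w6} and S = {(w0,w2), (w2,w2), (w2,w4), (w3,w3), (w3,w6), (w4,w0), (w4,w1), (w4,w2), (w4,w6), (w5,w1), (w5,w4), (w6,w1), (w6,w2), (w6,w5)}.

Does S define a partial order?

Reflexive: no — w0 is not related to itself.
Transitive: no — w0 S w2 and w2 S w4, but not w0 S w4.
Antisymmetric: no — w2 S w4 and w4 S w2 with w2 ≠ w4.
So S is not a partial order.

No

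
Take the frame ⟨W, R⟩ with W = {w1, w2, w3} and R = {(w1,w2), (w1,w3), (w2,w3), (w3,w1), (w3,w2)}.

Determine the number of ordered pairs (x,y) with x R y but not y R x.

1

Enumerating: (w1,w2).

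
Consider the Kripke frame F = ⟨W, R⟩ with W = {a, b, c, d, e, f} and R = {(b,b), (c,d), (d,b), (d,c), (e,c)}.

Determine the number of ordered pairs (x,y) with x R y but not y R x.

Enumerating: (d,b), (e,c).

2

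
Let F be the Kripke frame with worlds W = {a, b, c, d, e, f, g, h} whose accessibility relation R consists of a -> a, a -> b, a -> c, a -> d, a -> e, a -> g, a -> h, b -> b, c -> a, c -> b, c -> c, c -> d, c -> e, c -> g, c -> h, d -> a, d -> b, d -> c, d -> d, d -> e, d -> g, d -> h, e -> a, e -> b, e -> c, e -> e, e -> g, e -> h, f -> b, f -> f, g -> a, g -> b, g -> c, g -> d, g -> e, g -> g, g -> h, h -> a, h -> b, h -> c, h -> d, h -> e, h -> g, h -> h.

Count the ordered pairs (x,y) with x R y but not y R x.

Enumerating: (a,b), (c,b), (d,b), (d,e), (e,b), (f,b), (g,b), (h,b).

8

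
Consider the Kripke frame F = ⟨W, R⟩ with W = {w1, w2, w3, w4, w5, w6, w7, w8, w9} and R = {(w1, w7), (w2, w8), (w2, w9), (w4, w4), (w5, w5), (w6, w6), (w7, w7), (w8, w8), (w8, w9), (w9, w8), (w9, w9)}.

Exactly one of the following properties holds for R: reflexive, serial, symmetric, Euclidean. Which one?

Reflexive: no — w1 is not related to itself.
Serial: no — w3 has no R-successor.
Symmetric: no — w1 R w7 but not w7 R w1.
Euclidean: yes — any two successors of a common world are R-related.
Only Euclidean holds.

Euclidean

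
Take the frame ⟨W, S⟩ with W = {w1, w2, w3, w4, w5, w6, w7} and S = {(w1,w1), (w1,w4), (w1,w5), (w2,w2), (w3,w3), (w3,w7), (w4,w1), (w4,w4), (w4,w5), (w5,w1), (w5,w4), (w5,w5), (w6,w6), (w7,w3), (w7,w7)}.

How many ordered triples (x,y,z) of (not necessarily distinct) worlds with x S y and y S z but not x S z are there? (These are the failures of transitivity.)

0

S is transitive; there are no such tuples.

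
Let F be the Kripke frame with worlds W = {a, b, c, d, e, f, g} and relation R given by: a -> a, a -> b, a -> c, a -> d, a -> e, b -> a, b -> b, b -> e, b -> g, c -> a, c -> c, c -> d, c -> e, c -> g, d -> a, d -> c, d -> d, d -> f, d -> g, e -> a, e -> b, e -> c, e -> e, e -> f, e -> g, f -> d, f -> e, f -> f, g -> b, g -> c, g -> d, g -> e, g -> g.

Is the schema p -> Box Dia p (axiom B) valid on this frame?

Yes

Axiom B corresponds to the accessibility relation being symmetric.
Symmetric: yes — every pair in R has its reverse in R.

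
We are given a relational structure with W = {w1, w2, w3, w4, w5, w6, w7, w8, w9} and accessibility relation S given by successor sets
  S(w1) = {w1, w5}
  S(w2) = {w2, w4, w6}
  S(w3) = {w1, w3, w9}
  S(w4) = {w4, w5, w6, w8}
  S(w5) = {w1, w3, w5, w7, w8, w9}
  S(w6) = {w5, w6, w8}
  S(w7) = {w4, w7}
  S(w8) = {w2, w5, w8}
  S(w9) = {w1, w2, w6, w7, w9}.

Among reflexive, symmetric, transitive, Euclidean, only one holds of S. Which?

Reflexive: yes — every world is S-related to itself.
Symmetric: no — w2 S w4 but not w4 S w2.
Transitive: no — w1 S w5 and w5 S w3, but not w1 S w3.
Euclidean: no — w2 S w6 and w2 S w4, but not w6 S w4.
Only reflexive holds.

reflexive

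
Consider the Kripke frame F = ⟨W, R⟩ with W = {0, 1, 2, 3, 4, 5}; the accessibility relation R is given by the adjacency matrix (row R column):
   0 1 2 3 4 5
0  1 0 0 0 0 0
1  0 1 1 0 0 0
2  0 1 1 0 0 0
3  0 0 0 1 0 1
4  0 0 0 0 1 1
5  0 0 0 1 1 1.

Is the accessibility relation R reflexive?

Reflexive: yes — every world is R-related to itself.

Yes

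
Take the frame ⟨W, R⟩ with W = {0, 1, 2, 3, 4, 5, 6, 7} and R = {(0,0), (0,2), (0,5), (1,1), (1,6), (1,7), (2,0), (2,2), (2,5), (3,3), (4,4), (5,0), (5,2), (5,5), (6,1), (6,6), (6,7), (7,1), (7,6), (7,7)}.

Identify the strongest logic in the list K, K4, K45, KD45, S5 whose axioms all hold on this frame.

S5

Transitive (axiom 4): yes — every two-step R-path is closed by a direct edge.
Euclidean (axiom 5): yes — any two successors of a common world are R-related.
Serial (axiom D): yes — every world has a successor (e.g. 0 R 0).
Reflexive (axiom T): yes — every world is R-related to itself.
So F validates K, K4, K45, KD45, S5. The strongest is S5.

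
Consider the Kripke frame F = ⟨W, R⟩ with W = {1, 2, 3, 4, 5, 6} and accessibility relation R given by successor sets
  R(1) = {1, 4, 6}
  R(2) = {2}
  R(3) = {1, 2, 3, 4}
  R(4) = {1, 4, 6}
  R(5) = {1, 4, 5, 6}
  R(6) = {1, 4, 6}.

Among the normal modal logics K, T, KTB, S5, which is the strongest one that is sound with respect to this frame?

Reflexive (axiom T): yes — every world is R-related to itself.
Symmetric (axiom B): no — 3 R 1 but not 1 R 3.
Euclidean (axiom 5): no — 3 R 1 and 3 R 2, but not 1 R 2.
So F validates K, T; KTB would additionally require R to be symmetric. The strongest is T.

T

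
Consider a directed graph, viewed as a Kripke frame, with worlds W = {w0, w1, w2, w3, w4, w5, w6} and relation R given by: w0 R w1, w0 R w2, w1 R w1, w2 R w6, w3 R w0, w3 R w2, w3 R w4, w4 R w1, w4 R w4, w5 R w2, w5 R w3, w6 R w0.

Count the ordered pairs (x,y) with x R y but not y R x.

10

Enumerating: (w0,w1), (w0,w2), (w2,w6), (w3,w0), (w3,w2), (w3,w4), (w4,w1), (w5,w2), (w5,w3), (w6,w0).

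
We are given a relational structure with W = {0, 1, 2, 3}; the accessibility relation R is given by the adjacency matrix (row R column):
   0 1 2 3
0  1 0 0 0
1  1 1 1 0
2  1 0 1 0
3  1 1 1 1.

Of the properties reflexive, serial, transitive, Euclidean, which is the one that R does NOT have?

Reflexive: yes — every world is R-related to itself.
Serial: yes — every world has a successor (e.g. 0 R 0).
Transitive: yes — every two-step R-path is closed by a direct edge.
Euclidean: no — 1 R 0 and 1 R 2, but not 0 R 2.
Only Euclidean fails.

Euclidean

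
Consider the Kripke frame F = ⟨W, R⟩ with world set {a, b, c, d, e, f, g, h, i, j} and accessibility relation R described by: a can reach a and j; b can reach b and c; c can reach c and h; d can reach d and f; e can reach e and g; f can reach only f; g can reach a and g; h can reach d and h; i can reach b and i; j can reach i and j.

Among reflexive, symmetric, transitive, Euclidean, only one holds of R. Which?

reflexive

Reflexive: yes — every world is R-related to itself.
Symmetric: no — a R j but not j R a.
Transitive: no — a R j and j R i, but not a R i.
Euclidean: no — a R j and a R a, but not j R a.
Only reflexive holds.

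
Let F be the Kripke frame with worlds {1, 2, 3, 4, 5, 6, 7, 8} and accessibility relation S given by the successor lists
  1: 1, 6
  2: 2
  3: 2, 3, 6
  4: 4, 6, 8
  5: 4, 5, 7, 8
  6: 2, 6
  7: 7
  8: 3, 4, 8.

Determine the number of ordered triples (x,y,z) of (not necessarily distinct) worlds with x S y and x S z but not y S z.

18

Enumerating: (1,6,1), (3,2,3), (3,2,6), (3,6,3), (4,6,4), (4,6,8), (4,8,6), (5,4,5), (5,4,7), (5,7,4), (5,7,5), (5,7,8), (5,8,5), (5,8,7), (6,2,6), (8,3,4), (8,3,8), (8,4,3).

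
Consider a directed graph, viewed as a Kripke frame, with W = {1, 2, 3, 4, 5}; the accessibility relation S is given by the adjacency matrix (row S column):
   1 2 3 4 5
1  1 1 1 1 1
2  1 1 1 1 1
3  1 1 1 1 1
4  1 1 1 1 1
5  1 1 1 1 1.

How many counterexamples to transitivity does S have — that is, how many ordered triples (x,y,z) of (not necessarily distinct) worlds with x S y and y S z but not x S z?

S is transitive; there are no such tuples.

0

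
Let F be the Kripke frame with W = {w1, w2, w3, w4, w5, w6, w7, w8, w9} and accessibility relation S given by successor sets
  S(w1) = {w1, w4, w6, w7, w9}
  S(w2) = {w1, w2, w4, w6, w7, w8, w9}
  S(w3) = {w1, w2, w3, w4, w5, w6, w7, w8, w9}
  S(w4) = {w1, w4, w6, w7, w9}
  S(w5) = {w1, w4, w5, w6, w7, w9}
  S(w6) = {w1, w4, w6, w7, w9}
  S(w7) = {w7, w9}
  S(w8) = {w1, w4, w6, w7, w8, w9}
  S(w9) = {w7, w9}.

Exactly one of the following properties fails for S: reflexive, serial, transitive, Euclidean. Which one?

Reflexive: yes — every world is S-related to itself.
Serial: yes — every world has a successor (e.g. w1 S w1).
Transitive: yes — every two-step S-path is closed by a direct edge.
Euclidean: no — w1 S w7 and w1 S w4, but not w7 S w4.
Only Euclidean fails.

Euclidean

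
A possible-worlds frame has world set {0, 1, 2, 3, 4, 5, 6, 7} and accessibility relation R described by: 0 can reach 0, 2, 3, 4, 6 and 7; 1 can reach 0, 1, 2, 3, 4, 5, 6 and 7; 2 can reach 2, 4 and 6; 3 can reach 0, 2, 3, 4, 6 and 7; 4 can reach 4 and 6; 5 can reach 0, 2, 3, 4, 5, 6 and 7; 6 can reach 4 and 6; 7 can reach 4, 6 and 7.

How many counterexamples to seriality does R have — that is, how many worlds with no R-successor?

0

R is serial; there are no such worlds.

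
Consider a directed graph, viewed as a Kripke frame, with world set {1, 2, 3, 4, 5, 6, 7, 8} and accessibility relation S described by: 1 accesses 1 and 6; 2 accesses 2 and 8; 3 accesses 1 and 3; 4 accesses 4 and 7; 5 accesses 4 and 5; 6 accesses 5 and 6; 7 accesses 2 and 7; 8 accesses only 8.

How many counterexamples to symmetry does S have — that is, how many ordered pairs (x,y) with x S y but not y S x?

7

Enumerating: (1,6), (2,8), (3,1), (4,7), (5,4), (6,5), (7,2).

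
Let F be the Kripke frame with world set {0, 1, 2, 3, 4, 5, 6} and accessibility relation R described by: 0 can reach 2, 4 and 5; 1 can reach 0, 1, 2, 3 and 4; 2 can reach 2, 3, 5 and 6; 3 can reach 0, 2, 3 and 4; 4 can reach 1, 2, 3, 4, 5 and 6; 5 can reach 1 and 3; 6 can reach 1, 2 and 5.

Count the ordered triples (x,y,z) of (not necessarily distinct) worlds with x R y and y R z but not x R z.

36

Enumerating: (0,2,3), (0,2,6), (0,4,1), (0,4,3), (0,4,6), (0,5,1), (0,5,3), (1,0,5), (1,2,5), (1,2,6), (1,4,5), (1,4,6), … and 24 more.
Total: 36.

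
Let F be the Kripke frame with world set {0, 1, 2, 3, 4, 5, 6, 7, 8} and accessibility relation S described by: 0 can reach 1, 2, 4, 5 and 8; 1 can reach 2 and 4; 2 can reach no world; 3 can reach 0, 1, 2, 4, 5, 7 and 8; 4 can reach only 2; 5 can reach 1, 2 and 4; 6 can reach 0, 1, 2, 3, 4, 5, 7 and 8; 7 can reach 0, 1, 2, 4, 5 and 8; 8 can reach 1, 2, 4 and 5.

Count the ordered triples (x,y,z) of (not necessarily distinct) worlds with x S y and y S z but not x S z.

S is transitive; there are no such tuples.

0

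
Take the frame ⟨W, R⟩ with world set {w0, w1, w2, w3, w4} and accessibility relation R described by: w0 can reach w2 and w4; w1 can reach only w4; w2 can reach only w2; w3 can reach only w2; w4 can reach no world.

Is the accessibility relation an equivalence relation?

No

Reflexive: no — w0 is not related to itself.
Symmetric: no — w0 R w2 but not w2 R w0.
Transitive: yes — every two-step R-path is closed by a direct edge.
So R is not an equivalence relation.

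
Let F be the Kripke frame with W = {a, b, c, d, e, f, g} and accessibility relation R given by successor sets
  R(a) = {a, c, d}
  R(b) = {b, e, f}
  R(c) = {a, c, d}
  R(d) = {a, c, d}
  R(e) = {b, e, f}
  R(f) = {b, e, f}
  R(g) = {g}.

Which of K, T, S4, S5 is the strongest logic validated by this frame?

S5

Reflexive (axiom T): yes — every world is R-related to itself.
Transitive (axiom 4): yes — every two-step R-path is closed by a direct edge.
Euclidean (axiom 5): yes — any two successors of a common world are R-related.
So F validates K, T, S4, S5. The strongest is S5.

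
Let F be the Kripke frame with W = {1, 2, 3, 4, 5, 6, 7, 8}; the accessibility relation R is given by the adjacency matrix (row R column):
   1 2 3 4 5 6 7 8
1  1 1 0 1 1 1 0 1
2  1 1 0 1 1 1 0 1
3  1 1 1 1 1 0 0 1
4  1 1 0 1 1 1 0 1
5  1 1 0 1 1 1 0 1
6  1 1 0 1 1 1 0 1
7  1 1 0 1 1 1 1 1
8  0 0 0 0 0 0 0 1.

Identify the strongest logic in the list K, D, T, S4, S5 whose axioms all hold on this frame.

T

Serial (axiom D): yes — every world has a successor (e.g. 1 R 1).
Reflexive (axiom T): yes — every world is R-related to itself.
Transitive (axiom 4): no — 3 R 1 and 1 R 6, but not 3 R 6.
Euclidean (axiom 5): no — 1 R 8 and 1 R 2, but not 8 R 2.
So F validates K, D, T; S4 would additionally require R to be transitive. The strongest is T.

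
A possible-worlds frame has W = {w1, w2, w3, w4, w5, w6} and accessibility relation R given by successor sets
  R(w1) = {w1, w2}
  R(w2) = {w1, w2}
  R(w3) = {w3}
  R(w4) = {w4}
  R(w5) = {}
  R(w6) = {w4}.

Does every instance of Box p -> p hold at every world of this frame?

The schema T characterises exactly the reflexive frames.
Reflexive: no — w5 is not related to itself.

No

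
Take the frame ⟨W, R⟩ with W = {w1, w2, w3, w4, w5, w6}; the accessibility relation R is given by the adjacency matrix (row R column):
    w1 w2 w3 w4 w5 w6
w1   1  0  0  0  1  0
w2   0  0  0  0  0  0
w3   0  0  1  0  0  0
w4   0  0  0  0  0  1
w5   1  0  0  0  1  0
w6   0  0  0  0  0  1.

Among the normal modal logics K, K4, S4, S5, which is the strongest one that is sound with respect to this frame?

K4

Transitive (axiom 4): yes — every two-step R-path is closed by a direct edge.
Reflexive (axiom T): no — w2 is not related to itself.
Euclidean (axiom 5): yes — any two successors of a common world are R-related.
So F validates K, K4; S4 would additionally require R to be reflexive. The strongest is K4.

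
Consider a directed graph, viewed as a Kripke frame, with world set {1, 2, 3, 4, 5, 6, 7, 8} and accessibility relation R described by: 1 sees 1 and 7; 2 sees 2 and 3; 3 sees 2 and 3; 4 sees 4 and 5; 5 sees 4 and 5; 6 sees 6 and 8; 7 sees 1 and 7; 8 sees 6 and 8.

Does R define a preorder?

Yes

Reflexive: yes — every world is R-related to itself.
Transitive: yes — every two-step R-path is closed by a direct edge.
So R is a preorder.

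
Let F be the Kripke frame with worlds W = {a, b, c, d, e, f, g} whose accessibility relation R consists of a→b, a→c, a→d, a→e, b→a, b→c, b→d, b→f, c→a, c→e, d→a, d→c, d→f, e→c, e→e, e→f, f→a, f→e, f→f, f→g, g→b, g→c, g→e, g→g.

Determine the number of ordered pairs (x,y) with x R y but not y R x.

11

Enumerating: (a,e), (b,c), (b,d), (b,f), (d,c), (d,f), (f,a), (f,g), (g,b), (g,c), (g,e).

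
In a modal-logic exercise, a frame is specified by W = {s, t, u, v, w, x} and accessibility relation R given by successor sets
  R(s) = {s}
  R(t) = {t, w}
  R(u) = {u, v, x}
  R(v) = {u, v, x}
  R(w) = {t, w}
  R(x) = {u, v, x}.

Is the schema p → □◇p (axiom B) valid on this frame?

By correspondence theory, B is valid on a frame iff R is symmetric.
Symmetric: yes — every pair in R has its reverse in R.

Yes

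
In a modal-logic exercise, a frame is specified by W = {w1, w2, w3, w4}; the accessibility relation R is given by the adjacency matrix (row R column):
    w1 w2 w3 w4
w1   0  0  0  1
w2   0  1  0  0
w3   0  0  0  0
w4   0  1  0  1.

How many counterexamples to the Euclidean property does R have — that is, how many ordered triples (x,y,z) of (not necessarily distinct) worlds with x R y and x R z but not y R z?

1

Enumerating: (w4,w2,w4).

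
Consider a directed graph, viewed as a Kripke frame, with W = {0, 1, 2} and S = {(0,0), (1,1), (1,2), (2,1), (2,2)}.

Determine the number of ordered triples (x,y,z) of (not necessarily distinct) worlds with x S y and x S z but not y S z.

0

S is Euclidean; there are no such tuples.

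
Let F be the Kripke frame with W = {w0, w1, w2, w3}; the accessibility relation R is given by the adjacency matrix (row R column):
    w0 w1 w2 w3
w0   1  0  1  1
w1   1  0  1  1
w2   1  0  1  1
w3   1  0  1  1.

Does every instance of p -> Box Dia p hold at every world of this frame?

Axiom B corresponds to the accessibility relation being symmetric.
Symmetric: no — w1 R w0 but not w0 R w1.

No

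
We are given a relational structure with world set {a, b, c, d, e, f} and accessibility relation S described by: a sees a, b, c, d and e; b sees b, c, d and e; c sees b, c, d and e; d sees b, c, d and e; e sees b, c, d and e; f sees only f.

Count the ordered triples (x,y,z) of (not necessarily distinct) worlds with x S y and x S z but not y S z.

4

Enumerating: (a,b,a), (a,c,a), (a,d,a), (a,e,a).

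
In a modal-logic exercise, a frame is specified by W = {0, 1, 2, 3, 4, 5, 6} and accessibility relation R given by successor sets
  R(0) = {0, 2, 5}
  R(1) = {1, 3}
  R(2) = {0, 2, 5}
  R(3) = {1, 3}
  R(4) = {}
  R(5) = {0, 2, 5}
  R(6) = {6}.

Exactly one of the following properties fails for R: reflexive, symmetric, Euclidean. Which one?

Reflexive: no — 4 is not related to itself.
Symmetric: yes — every pair in R has its reverse in R.
Euclidean: yes — any two successors of a common world are R-related.
Only reflexive fails.

reflexive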